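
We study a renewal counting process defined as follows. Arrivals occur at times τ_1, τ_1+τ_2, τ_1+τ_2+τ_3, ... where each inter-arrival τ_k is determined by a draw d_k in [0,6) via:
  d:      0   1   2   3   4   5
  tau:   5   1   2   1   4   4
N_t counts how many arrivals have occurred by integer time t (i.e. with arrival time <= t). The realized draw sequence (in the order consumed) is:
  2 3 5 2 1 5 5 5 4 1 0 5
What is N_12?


draw d_1=2: τ_1=2, arrival time A_1=2
draw d_2=3: τ_2=1, arrival time A_2=3
draw d_3=5: τ_3=4, arrival time A_3=7
draw d_4=2: τ_4=2, arrival time A_4=9
draw d_5=1: τ_5=1, arrival time A_5=10
draw d_6=5: τ_6=4, arrival time A_6=14
draw d_7=5: τ_7=4, arrival time A_7=18
draw d_8=5: τ_8=4, arrival time A_8=22
draw d_9=4: τ_9=4, arrival time A_9=26
draw d_10=1: τ_10=1, arrival time A_10=27
draw d_11=0: τ_11=5, arrival time A_11=32
draw d_12=5: τ_12=4, arrival time A_12=36
N_t over t=0..12: 0:0 1:0 2:1 3:2 4:2 5:2 6:2 7:3 8:3 9:4 10:5 11:5 12:5

5


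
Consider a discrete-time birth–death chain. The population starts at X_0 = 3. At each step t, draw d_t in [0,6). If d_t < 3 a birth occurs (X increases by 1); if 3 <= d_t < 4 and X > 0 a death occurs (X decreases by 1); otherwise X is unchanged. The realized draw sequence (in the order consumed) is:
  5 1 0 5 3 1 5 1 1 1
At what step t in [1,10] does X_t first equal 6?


8

t=0: X=3, d=5 → hold, X_1=3
t=1: X=3, d=1 → birth, X_2=4
t=2: X=4, d=0 → birth, X_3=5
t=3: X=5, d=5 → hold, X_4=5
t=4: X=5, d=3 → death, X_5=4
t=5: X=4, d=1 → birth, X_6=5
t=6: X=5, d=5 → hold, X_7=5
t=7: X=5, d=1 → birth, X_8=6
t=8: X=6, d=1 → birth, X_9=7
t=9: X=7, d=1 → birth, X_10=8


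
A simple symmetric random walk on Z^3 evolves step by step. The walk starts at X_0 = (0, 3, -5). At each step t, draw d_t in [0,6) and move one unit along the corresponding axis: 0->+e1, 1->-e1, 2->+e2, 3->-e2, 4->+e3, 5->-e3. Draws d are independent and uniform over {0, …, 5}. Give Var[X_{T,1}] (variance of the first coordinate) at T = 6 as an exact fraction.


Outcome values over d=0..5: [1, -1, 0, 0, 0, 0]
Σy = 0, Σy² = 2, M = 6
μ = 0/6 = 0,  σ² = 2/6 − (0)² = 1/3
Independent increments: Var[X_6] = 6·σ² = 6·(1/3) = 2

2


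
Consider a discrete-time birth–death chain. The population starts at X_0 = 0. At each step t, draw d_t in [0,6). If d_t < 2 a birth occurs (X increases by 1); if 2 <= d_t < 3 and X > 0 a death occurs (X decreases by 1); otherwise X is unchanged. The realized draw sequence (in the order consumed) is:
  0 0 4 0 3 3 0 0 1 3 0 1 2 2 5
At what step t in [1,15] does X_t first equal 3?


t=0: X=0, d=0 → birth, X_1=1
t=1: X=1, d=0 → birth, X_2=2
t=2: X=2, d=4 → hold, X_3=2
t=3: X=2, d=0 → birth, X_4=3
t=4: X=3, d=3 → hold, X_5=3
t=5: X=3, d=3 → hold, X_6=3
t=6: X=3, d=0 → birth, X_7=4
t=7: X=4, d=0 → birth, X_8=5
t=8: X=5, d=1 → birth, X_9=6
t=9: X=6, d=3 → hold, X_10=6
t=10: X=6, d=0 → birth, X_11=7
t=11: X=7, d=1 → birth, X_12=8
t=12: X=8, d=2 → death, X_13=7
t=13: X=7, d=2 → death, X_14=6
t=14: X=6, d=5 → hold, X_15=6

4


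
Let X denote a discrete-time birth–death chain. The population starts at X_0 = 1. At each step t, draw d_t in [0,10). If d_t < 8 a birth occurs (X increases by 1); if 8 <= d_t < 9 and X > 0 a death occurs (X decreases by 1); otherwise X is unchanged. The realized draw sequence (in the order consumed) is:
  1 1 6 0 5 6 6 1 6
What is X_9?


t=0: X=1, d=1 → birth, X_1=2
t=1: X=2, d=1 → birth, X_2=3
t=2: X=3, d=6 → birth, X_3=4
t=3: X=4, d=0 → birth, X_4=5
t=4: X=5, d=5 → birth, X_5=6
t=5: X=6, d=6 → birth, X_6=7
t=6: X=7, d=6 → birth, X_7=8
t=7: X=8, d=1 → birth, X_8=9
t=8: X=9, d=6 → birth, X_9=10

10


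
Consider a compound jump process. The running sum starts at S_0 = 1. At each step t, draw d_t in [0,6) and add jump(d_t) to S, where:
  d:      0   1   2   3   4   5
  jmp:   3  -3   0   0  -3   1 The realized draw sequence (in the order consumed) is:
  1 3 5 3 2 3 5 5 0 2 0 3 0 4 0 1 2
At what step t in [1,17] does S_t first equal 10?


t=0: S=1, d=1, jump=-3, S_1=-2
t=1: S=-2, d=3, jump=0, S_2=-2
t=2: S=-2, d=5, jump=1, S_3=-1
t=3: S=-1, d=3, jump=0, S_4=-1
t=4: S=-1, d=2, jump=0, S_5=-1
t=5: S=-1, d=3, jump=0, S_6=-1
t=6: S=-1, d=5, jump=1, S_7=0
t=7: S=0, d=5, jump=1, S_8=1
t=8: S=1, d=0, jump=3, S_9=4
t=9: S=4, d=2, jump=0, S_10=4
t=10: S=4, d=0, jump=3, S_11=7
t=11: S=7, d=3, jump=0, S_12=7
t=12: S=7, d=0, jump=3, S_13=10
t=13: S=10, d=4, jump=-3, S_14=7
t=14: S=7, d=0, jump=3, S_15=10
t=15: S=10, d=1, jump=-3, S_16=7
t=16: S=7, d=2, jump=0, S_17=7

13


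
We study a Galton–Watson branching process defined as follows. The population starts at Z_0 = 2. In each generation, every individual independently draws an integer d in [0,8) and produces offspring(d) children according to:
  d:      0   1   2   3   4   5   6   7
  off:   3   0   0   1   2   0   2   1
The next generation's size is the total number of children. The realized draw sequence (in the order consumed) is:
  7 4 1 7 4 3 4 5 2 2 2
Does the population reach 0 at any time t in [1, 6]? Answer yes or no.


gen 0: Z_0=2, draws=[7, 4], offspring=[1, 2], Z_1=3
gen 1: Z_1=3, draws=[1, 7, 4], offspring=[0, 1, 2], Z_2=3
gen 2: Z_2=3, draws=[3, 4, 5], offspring=[1, 2, 0], Z_3=3
gen 3: Z_3=3, draws=[2, 2, 2], offspring=[0, 0, 0], Z_4=0
gen 4: Z_4=0, draws=[], offspring=[], Z_5=0
gen 5: Z_5=0, draws=[], offspring=[], Z_6=0

yes


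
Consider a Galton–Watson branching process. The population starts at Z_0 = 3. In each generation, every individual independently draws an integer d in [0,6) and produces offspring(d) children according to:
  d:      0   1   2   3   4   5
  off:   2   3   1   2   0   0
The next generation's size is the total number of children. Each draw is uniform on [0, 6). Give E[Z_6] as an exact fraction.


Outcome values over d=0..5: [2, 3, 1, 2, 0, 0]
Σy = 8, Σy² = 18, M = 6
μ = 8/6 = 4/3,  σ² = 18/6 − (4/3)² = 11/9
E[Z_0] = 3
E[Z_1] = 4/3·E[Z_0] = 4
E[Z_2] = 4/3·E[Z_1] = 16/3
E[Z_3] = 4/3·E[Z_2] = 64/9
E[Z_4] = 4/3·E[Z_3] = 256/27
E[Z_5] = 4/3·E[Z_4] = 1024/81
E[Z_6] = 4/3·E[Z_5] = 4096/243

4096/243


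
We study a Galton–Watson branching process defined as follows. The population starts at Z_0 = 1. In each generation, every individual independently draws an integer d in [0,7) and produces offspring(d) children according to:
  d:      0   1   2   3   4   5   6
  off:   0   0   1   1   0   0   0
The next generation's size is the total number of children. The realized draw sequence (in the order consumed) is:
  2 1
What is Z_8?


gen 0: Z_0=1, draws=[2], offspring=[1], Z_1=1
gen 1: Z_1=1, draws=[1], offspring=[0], Z_2=0
gen 2: Z_2=0, draws=[], offspring=[], Z_3=0
gen 3: Z_3=0, draws=[], offspring=[], Z_4=0
gen 4: Z_4=0, draws=[], offspring=[], Z_5=0
gen 5: Z_5=0, draws=[], offspring=[], Z_6=0
gen 6: Z_6=0, draws=[], offspring=[], Z_7=0
gen 7: Z_7=0, draws=[], offspring=[], Z_8=0

0


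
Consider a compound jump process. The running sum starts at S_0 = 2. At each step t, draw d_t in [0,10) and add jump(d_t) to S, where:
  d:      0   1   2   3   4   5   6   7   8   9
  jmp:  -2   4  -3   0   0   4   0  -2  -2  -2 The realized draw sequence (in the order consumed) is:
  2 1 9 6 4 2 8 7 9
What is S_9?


t=0: S=2, d=2, jump=-3, S_1=-1
t=1: S=-1, d=1, jump=4, S_2=3
t=2: S=3, d=9, jump=-2, S_3=1
t=3: S=1, d=6, jump=0, S_4=1
t=4: S=1, d=4, jump=0, S_5=1
t=5: S=1, d=2, jump=-3, S_6=-2
t=6: S=-2, d=8, jump=-2, S_7=-4
t=7: S=-4, d=7, jump=-2, S_8=-6
t=8: S=-6, d=9, jump=-2, S_9=-8

-8


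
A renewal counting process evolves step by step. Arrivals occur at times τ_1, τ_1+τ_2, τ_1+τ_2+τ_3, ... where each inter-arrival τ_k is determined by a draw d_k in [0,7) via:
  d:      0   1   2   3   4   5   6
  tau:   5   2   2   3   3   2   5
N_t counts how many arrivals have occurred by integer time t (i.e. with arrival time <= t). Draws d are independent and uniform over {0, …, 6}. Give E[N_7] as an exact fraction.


683/343

Inter-arrival values over d=0..6: [5, 2, 2, 3, 3, 2, 5]
Each d has probability 1/7, so the pmf of τ is: f(2) = 3/7, f(3) = 2/7, f(5) = 2/7
Renewal equation for m(n) = E[N_n]: condition on τ_1 = k (if k <= n, one arrival plus a fresh copy on the remaining n−k steps): m(n) = F(n) + Σ_{k<=n} f(k)·m(n−k), where F(n) = P(τ <= n) and m(0) = 0
m(1) = F(1) = 0
m(2) = F(2) = 3/7
m(3) = F(3) = 5/7
m(4) = F(4) + f(2)·m(2) = 5/7 + 3/7·3/7 = 44/49
m(5) = F(5) + f(2)·m(3) + f(3)·m(2) = 1 + 3/7·5/7 + 2/7·3/7 = 10/7
m(6) = F(6) + f(2)·m(4) + f(3)·m(3) = 1 + 3/7·44/49 + 2/7·5/7 = 545/343
m(7) = F(7) + f(2)·m(5) + f(3)·m(4) + f(5)·m(2) = 1 + 3/7·10/7 + 2/7·44/49 + 2/7·3/7 = 683/343
E[N_7] = m(7) = 683/343


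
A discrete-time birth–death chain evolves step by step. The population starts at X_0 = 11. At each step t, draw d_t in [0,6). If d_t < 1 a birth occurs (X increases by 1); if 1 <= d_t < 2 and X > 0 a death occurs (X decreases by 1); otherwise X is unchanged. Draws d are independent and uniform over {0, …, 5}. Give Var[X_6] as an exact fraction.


2

X can drop by at most 1 per step and X_0 = 11 > T = 6, so X_t >= 11 − t >= 5 > 0 for every t <= 6: the floor at 0 (the 'and X > 0' condition) never binds. Hence X_6 = X_0 + Σ_{t<6} Y_t with i.i.d. increments Y_t = y(d_t) ∈ {+1, −1, 0}.
Outcome values over d=0..5: [1, -1, 0, 0, 0, 0]
Σy = 0, Σy² = 2, M = 6
μ = 0/6 = 0,  σ² = 2/6 − (0)² = 1/3
Independent increments: Var[X_6] = 6·σ² = 6·(1/3) = 2


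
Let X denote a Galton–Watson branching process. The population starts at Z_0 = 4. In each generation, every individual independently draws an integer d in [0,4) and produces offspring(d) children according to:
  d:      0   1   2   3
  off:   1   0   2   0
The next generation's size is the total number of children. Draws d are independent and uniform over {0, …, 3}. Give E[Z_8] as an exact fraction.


6561/16384

Outcome values over d=0..3: [1, 0, 2, 0]
Σy = 3, Σy² = 5, M = 4
μ = 3/4 = 3/4,  σ² = 5/4 − (3/4)² = 11/16
E[Z_0] = 4
E[Z_1] = 3/4·E[Z_0] = 3
E[Z_2] = 3/4·E[Z_1] = 9/4
E[Z_3] = 3/4·E[Z_2] = 27/16
E[Z_4] = 3/4·E[Z_3] = 81/64
E[Z_5] = 3/4·E[Z_4] = 243/256
E[Z_6] = 3/4·E[Z_5] = 729/1024
E[Z_7] = 3/4·E[Z_6] = 2187/4096
E[Z_8] = 3/4·E[Z_7] = 6561/16384


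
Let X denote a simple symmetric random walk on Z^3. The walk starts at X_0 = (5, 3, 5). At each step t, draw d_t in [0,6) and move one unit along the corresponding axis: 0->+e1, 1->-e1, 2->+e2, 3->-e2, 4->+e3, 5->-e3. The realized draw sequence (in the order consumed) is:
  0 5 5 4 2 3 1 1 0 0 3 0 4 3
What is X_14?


(7, 1, 5)

t=0: X=(5, 3, 5), d=0 → +e1, X_1=(6, 3, 5)
t=1: X=(6, 3, 5), d=5 → -e3, X_2=(6, 3, 4)
t=2: X=(6, 3, 4), d=5 → -e3, X_3=(6, 3, 3)
t=3: X=(6, 3, 3), d=4 → +e3, X_4=(6, 3, 4)
t=4: X=(6, 3, 4), d=2 → +e2, X_5=(6, 4, 4)
t=5: X=(6, 4, 4), d=3 → -e2, X_6=(6, 3, 4)
t=6: X=(6, 3, 4), d=1 → -e1, X_7=(5, 3, 4)
t=7: X=(5, 3, 4), d=1 → -e1, X_8=(4, 3, 4)
t=8: X=(4, 3, 4), d=0 → +e1, X_9=(5, 3, 4)
t=9: X=(5, 3, 4), d=0 → +e1, X_10=(6, 3, 4)
t=10: X=(6, 3, 4), d=3 → -e2, X_11=(6, 2, 4)
t=11: X=(6, 2, 4), d=0 → +e1, X_12=(7, 2, 4)
t=12: X=(7, 2, 4), d=4 → +e3, X_13=(7, 2, 5)
t=13: X=(7, 2, 5), d=3 → -e2, X_14=(7, 1, 5)


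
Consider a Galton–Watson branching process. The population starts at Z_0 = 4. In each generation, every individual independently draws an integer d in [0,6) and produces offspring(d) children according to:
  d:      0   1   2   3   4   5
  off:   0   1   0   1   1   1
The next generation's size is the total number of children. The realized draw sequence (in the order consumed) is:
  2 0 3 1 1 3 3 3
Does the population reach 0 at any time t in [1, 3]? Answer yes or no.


gen 0: Z_0=4, draws=[2, 0, 3, 1], offspring=[0, 0, 1, 1], Z_1=2
gen 1: Z_1=2, draws=[1, 3], offspring=[1, 1], Z_2=2
gen 2: Z_2=2, draws=[3, 3], offspring=[1, 1], Z_3=2

no


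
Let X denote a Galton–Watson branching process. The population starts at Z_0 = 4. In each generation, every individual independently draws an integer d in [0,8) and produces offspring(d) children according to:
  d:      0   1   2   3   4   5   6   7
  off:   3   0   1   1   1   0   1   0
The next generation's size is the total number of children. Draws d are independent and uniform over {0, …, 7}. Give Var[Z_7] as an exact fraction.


8241135388255/1099511627776

Outcome values over d=0..7: [3, 0, 1, 1, 1, 0, 1, 0]
Σy = 7, Σy² = 13, M = 8
μ = 7/8 = 7/8,  σ² = 13/8 − (7/8)² = 55/64
V_0 = 0, E_0 = 4
V_1 = 55/64·E_0 + (7/8)²·V_0 = 55/16;  E_1 = 7/2
V_2 = 55/64·E_1 + (7/8)²·V_1 = 5775/1024;  E_2 = 49/16
V_3 = 55/64·E_2 + (7/8)²·V_2 = 455455/65536;  E_3 = 343/128
V_4 = 55/64·E_3 + (7/8)²·V_3 = 31976175/4194304;  E_4 = 2401/1024
V_5 = 55/64·E_4 + (7/8)²·V_4 = 2107729855/268435456;  E_5 = 16807/8192
V_6 = 55/64·E_5 + (7/8)²·V_5 = 133569010575/17179869184;  E_6 = 117649/65536
V_7 = 55/64·E_6 + (7/8)²·V_6 = 8241135388255/1099511627776;  E_7 = 823543/524288


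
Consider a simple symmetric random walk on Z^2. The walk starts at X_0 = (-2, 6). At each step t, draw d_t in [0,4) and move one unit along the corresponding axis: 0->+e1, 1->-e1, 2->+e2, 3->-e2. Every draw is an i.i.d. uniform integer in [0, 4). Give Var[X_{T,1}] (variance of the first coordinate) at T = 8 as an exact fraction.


4

Outcome values over d=0..3: [1, -1, 0, 0]
Σy = 0, Σy² = 2, M = 4
μ = 0/4 = 0,  σ² = 2/4 − (0)² = 1/2
Independent increments: Var[X_8] = 8·σ² = 8·(1/2) = 4


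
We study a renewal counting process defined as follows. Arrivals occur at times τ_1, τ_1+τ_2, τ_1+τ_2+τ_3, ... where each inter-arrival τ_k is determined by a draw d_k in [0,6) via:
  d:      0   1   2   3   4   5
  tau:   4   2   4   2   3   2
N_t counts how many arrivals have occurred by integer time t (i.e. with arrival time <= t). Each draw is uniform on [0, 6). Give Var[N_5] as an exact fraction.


35/144

Inter-arrival values over d=0..5: [4, 2, 4, 2, 3, 2]
Each d has probability 1/6, so the pmf of τ is: f(2) = 1/2, f(3) = 1/6, f(4) = 1/3
Let p_n(j) = P(N_n = j), with p_0 = [1]. Condition on τ_1: p_n(0) = P(τ > n), and for j >= 1, p_n(j) = Σ_{k<=n} f(k)·p_{n−k}(j−1)
p_1 = [1]  (j = 0)
p_2 = [1/2, 1/2]  (j = 0..1)
p_3 = [1/3, 2/3]  (j = 0..1)
p_4 = [0, 3/4, 1/4]  (j = 0..2)
p_5 = [0, 7/12, 5/12]  (j = 0..2)
E[N_5] = Σ j·p_5(j) = 17/12;  E[N_5²] = Σ j²·p_5(j) = 9/4
Var[N_5] = 9/4 − (17/12)² = 35/144


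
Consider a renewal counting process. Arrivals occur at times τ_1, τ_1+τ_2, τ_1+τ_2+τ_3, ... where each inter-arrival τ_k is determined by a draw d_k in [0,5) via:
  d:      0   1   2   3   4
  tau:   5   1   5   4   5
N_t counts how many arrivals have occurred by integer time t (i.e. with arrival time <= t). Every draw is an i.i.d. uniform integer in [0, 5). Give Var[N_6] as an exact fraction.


Inter-arrival values over d=0..4: [5, 1, 5, 4, 5]
Each d has probability 1/5, so the pmf of τ is: f(1) = 1/5, f(4) = 1/5, f(5) = 3/5
Let p_n(j) = P(N_n = j), with p_0 = [1]. Condition on τ_1: p_n(0) = P(τ > n), and for j >= 1, p_n(j) = Σ_{k<=n} f(k)·p_{n−k}(j−1)
p_1 = [4/5, 1/5]  (j = 0..1)
p_2 = [4/5, 4/25, 1/25]  (j = 0..2)
p_3 = [4/5, 4/25, 4/125, 1/125]  (j = 0..3)
p_4 = [3/5, 9/25, 4/125, 4/625, 1/625]  (j = 0..4)
p_5 = [0, 22/25, 14/125, 4/625, 4/3125, 1/3125]  (j = 0..5)
p_6 = [0, 16/25, 41/125, 19/625, 4/3125, 4/15625, 1/15625]  (j = 0..6)
E[N_6] = Σ j·p_6(j) = 21781/15625;  E[N_6²] = Σ j²·p_6(j) = 35231/15625
Var[N_6] = 35231/15625 − (21781/15625)² = 76072414/244140625

76072414/244140625


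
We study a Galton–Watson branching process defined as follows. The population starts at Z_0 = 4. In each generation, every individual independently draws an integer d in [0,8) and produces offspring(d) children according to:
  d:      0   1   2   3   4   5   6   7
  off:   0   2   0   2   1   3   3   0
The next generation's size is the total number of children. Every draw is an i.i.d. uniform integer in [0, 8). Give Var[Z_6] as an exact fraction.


Outcome values over d=0..7: [0, 2, 0, 2, 1, 3, 3, 0]
Σy = 11, Σy² = 27, M = 8
μ = 11/8 = 11/8,  σ² = 27/8 − (11/8)² = 95/64
V_0 = 0, E_0 = 4
V_1 = 95/64·E_0 + (11/8)²·V_0 = 95/16;  E_1 = 11/2
V_2 = 95/64·E_1 + (11/8)²·V_1 = 19855/1024;  E_2 = 121/16
V_3 = 95/64·E_2 + (11/8)²·V_2 = 3138135/65536;  E_3 = 1331/128
V_4 = 95/64·E_3 + (11/8)²·V_3 = 444454175/4194304;  E_4 = 14641/1024
V_5 = 95/64·E_4 + (11/8)²·V_4 = 59476061095/268435456;  E_5 = 161051/8192
V_6 = 95/64·E_5 + (11/8)²·V_5 = 7697948713455/17179869184;  E_6 = 1771561/65536

7697948713455/17179869184


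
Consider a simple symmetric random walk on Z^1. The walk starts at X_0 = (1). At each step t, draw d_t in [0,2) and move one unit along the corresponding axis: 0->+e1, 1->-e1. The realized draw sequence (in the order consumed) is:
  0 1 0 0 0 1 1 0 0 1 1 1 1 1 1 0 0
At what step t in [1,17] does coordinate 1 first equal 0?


t=0: X=(1), d=0 → +e1, X_1=(2)
t=1: X=(2), d=1 → -e1, X_2=(1)
t=2: X=(1), d=0 → +e1, X_3=(2)
t=3: X=(2), d=0 → +e1, X_4=(3)
t=4: X=(3), d=0 → +e1, X_5=(4)
t=5: X=(4), d=1 → -e1, X_6=(3)
t=6: X=(3), d=1 → -e1, X_7=(2)
t=7: X=(2), d=0 → +e1, X_8=(3)
t=8: X=(3), d=0 → +e1, X_9=(4)
t=9: X=(4), d=1 → -e1, X_10=(3)
t=10: X=(3), d=1 → -e1, X_11=(2)
t=11: X=(2), d=1 → -e1, X_12=(1)
t=12: X=(1), d=1 → -e1, X_13=(0)
t=13: X=(0), d=1 → -e1, X_14=(-1)
t=14: X=(-1), d=1 → -e1, X_15=(-2)
t=15: X=(-2), d=0 → +e1, X_16=(-1)
t=16: X=(-1), d=0 → +e1, X_17=(0)

13


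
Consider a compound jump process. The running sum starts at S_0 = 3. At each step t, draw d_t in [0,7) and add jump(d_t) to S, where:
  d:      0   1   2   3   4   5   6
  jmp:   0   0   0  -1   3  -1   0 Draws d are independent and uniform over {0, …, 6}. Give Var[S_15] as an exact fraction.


Outcome values over d=0..6: [0, 0, 0, -1, 3, -1, 0]
Σy = 1, Σy² = 11, M = 7
μ = 1/7 = 1/7,  σ² = 11/7 − (1/7)² = 76/49
Independent increments: Var[S_15] = 15·σ² = 15·(76/49) = 1140/49

1140/49


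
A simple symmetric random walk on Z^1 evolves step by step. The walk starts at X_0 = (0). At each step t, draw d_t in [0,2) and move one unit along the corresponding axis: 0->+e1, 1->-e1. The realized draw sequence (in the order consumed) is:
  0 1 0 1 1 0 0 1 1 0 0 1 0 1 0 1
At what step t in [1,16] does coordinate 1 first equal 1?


1

t=0: X=(0), d=0 → +e1, X_1=(1)
t=1: X=(1), d=1 → -e1, X_2=(0)
t=2: X=(0), d=0 → +e1, X_3=(1)
t=3: X=(1), d=1 → -e1, X_4=(0)
t=4: X=(0), d=1 → -e1, X_5=(-1)
t=5: X=(-1), d=0 → +e1, X_6=(0)
t=6: X=(0), d=0 → +e1, X_7=(1)
t=7: X=(1), d=1 → -e1, X_8=(0)
t=8: X=(0), d=1 → -e1, X_9=(-1)
t=9: X=(-1), d=0 → +e1, X_10=(0)
t=10: X=(0), d=0 → +e1, X_11=(1)
t=11: X=(1), d=1 → -e1, X_12=(0)
t=12: X=(0), d=0 → +e1, X_13=(1)
t=13: X=(1), d=1 → -e1, X_14=(0)
t=14: X=(0), d=0 → +e1, X_15=(1)
t=15: X=(1), d=1 → -e1, X_16=(0)


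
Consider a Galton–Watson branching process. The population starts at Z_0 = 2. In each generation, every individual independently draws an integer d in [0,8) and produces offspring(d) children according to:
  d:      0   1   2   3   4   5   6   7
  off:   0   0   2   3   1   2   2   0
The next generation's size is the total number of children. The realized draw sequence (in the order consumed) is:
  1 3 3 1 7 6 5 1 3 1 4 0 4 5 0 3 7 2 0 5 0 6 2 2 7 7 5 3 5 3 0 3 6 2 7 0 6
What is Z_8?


gen 0: Z_0=2, draws=[1, 3], offspring=[0, 3], Z_1=3
gen 1: Z_1=3, draws=[3, 1, 7], offspring=[3, 0, 0], Z_2=3
gen 2: Z_2=3, draws=[6, 5, 1], offspring=[2, 2, 0], Z_3=4
gen 3: Z_3=4, draws=[3, 1, 4, 0], offspring=[3, 0, 1, 0], Z_4=4
gen 4: Z_4=4, draws=[4, 5, 0, 3], offspring=[1, 2, 0, 3], Z_5=6
gen 5: Z_5=6, draws=[7, 2, 0, 5, 0, 6], offspring=[0, 2, 0, 2, 0, 2], Z_6=6
gen 6: Z_6=6, draws=[2, 2, 7, 7, 5, 3], offspring=[2, 2, 0, 0, 2, 3], Z_7=9
gen 7: Z_7=9, draws=[5, 3, 0, 3, 6, 2, 7, 0, 6], offspring=[2, 3, 0, 3, 2, 2, 0, 0, 2], Z_8=14

14


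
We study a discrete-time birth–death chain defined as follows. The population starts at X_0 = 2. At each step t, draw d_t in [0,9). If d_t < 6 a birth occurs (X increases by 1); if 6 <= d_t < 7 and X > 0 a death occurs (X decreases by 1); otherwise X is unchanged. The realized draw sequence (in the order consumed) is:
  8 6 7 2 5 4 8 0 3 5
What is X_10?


t=0: X=2, d=8 → hold, X_1=2
t=1: X=2, d=6 → death, X_2=1
t=2: X=1, d=7 → hold, X_3=1
t=3: X=1, d=2 → birth, X_4=2
t=4: X=2, d=5 → birth, X_5=3
t=5: X=3, d=4 → birth, X_6=4
t=6: X=4, d=8 → hold, X_7=4
t=7: X=4, d=0 → birth, X_8=5
t=8: X=5, d=3 → birth, X_9=6
t=9: X=6, d=5 → birth, X_10=7

7


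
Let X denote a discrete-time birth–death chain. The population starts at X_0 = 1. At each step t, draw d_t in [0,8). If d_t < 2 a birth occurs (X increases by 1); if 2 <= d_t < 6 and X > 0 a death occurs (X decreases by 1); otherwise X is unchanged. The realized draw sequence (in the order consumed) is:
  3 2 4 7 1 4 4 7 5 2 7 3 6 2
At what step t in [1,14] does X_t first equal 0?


t=0: X=1, d=3 → death, X_1=0
t=1: X=0, d=2 → hold, X_2=0
t=2: X=0, d=4 → hold, X_3=0
t=3: X=0, d=7 → hold, X_4=0
t=4: X=0, d=1 → birth, X_5=1
t=5: X=1, d=4 → death, X_6=0
t=6: X=0, d=4 → hold, X_7=0
t=7: X=0, d=7 → hold, X_8=0
t=8: X=0, d=5 → hold, X_9=0
t=9: X=0, d=2 → hold, X_10=0
t=10: X=0, d=7 → hold, X_11=0
t=11: X=0, d=3 → hold, X_12=0
t=12: X=0, d=6 → hold, X_13=0
t=13: X=0, d=2 → hold, X_14=0

1


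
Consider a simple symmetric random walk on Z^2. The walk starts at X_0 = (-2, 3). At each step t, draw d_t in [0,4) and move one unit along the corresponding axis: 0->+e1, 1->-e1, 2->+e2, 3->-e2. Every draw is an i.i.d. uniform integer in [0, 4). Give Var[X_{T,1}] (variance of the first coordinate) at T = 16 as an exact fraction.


Outcome values over d=0..3: [1, -1, 0, 0]
Σy = 0, Σy² = 2, M = 4
μ = 0/4 = 0,  σ² = 2/4 − (0)² = 1/2
Independent increments: Var[X_16] = 16·σ² = 16·(1/2) = 8

8


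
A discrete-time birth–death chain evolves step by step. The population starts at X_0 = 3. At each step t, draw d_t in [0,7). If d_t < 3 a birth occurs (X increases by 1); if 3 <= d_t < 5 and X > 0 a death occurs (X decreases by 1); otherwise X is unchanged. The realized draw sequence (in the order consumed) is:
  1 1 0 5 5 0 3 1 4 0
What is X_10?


7

t=0: X=3, d=1 → birth, X_1=4
t=1: X=4, d=1 → birth, X_2=5
t=2: X=5, d=0 → birth, X_3=6
t=3: X=6, d=5 → hold, X_4=6
t=4: X=6, d=5 → hold, X_5=6
t=5: X=6, d=0 → birth, X_6=7
t=6: X=7, d=3 → death, X_7=6
t=7: X=6, d=1 → birth, X_8=7
t=8: X=7, d=4 → death, X_9=6
t=9: X=6, d=0 → birth, X_10=7


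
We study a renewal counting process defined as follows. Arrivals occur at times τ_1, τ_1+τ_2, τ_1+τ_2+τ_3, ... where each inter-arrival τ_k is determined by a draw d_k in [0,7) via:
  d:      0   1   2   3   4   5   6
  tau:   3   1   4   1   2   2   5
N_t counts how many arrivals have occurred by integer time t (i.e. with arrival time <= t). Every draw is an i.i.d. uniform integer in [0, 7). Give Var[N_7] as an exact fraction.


670455973120/678223072849

Inter-arrival values over d=0..6: [3, 1, 4, 1, 2, 2, 5]
Each d has probability 1/7, so the pmf of τ is: f(1) = 2/7, f(2) = 2/7, f(3) = 1/7, f(4) = 1/7, f(5) = 1/7
Let p_n(j) = P(N_n = j), with p_0 = [1]. Condition on τ_1: p_n(0) = P(τ > n), and for j >= 1, p_n(j) = Σ_{k<=n} f(k)·p_{n−k}(j−1)
p_1 = [5/7, 2/7]  (j = 0..1)
p_2 = [3/7, 24/49, 4/49]  (j = 0..2)
p_3 = [2/7, 23/49, 76/343, 8/343]  (j = 0..3)
p_4 = [1/7, 22/49, 108/343, 208/2401, 16/2401]  (j = 0..4)
p_5 = [0, 3/7, 128/343, 396/2401, 528/16807, 32/16807]  (j = 0..5)
p_6 = [0, 12/49, 3/7, 576/2401, 1264/16807, 1280/117649, 64/117649]  (j = 0..6)
p_7 = [0, 6/49, 135/343, 762/2401, 2208/16807, 528/16807, 3008/823543, 128/823543]  (j = 0..7)
E[N_7] = Σ j·p_7(j) = 2114282/823543;  E[N_7²] = Σ j²·p_7(j) = 6242108/823543
Var[N_7] = 6242108/823543 − (2114282/823543)² = 670455973120/678223072849


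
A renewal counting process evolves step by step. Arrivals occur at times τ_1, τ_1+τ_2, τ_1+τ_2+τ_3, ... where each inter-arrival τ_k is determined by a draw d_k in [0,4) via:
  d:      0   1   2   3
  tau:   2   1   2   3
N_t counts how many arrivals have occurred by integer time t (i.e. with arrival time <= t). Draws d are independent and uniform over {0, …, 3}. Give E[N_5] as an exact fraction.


Inter-arrival values over d=0..3: [2, 1, 2, 3]
Each d has probability 1/4, so the pmf of τ is: f(1) = 1/4, f(2) = 1/2, f(3) = 1/4
Renewal equation for m(n) = E[N_n]: condition on τ_1 = k (if k <= n, one arrival plus a fresh copy on the remaining n−k steps): m(n) = F(n) + Σ_{k<=n} f(k)·m(n−k), where F(n) = P(τ <= n) and m(0) = 0
m(1) = F(1) = 1/4
m(2) = F(2) + f(1)·m(1) = 3/4 + 1/4·1/4 = 13/16
m(3) = F(3) + f(1)·m(2) + f(2)·m(1) = 1 + 1/4·13/16 + 1/2·1/4 = 85/64
m(4) = F(4) + f(1)·m(3) + f(2)·m(2) + f(3)·m(1) = 1 + 1/4·85/64 + 1/2·13/16 + 1/4·1/4 = 461/256
m(5) = F(5) + f(1)·m(4) + f(2)·m(3) + f(3)·m(2) = 1 + 1/4·461/256 + 1/2·85/64 + 1/4·13/16 = 2373/1024
E[N_5] = m(5) = 2373/1024

2373/1024


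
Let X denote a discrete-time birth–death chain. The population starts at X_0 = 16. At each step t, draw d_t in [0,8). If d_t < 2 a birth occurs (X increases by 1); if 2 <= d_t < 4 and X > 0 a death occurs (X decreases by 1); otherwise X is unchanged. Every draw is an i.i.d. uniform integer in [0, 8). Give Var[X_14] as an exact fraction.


7

X can drop by at most 1 per step and X_0 = 16 > T = 14, so X_t >= 16 − t >= 2 > 0 for every t <= 14: the floor at 0 (the 'and X > 0' condition) never binds. Hence X_14 = X_0 + Σ_{t<14} Y_t with i.i.d. increments Y_t = y(d_t) ∈ {+1, −1, 0}.
Outcome values over d=0..7: [1, 1, -1, -1, 0, 0, 0, 0]
Σy = 0, Σy² = 4, M = 8
μ = 0/8 = 0,  σ² = 4/8 − (0)² = 1/2
Independent increments: Var[X_14] = 14·σ² = 14·(1/2) = 7


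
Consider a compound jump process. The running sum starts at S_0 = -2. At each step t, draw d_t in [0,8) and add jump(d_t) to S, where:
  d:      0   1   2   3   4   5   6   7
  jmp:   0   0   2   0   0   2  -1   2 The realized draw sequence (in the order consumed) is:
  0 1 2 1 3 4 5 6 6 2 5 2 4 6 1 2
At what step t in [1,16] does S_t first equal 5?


t=0: S=-2, d=0, jump=0, S_1=-2
t=1: S=-2, d=1, jump=0, S_2=-2
t=2: S=-2, d=2, jump=2, S_3=0
t=3: S=0, d=1, jump=0, S_4=0
t=4: S=0, d=3, jump=0, S_5=0
t=5: S=0, d=4, jump=0, S_6=0
t=6: S=0, d=5, jump=2, S_7=2
t=7: S=2, d=6, jump=-1, S_8=1
t=8: S=1, d=6, jump=-1, S_9=0
t=9: S=0, d=2, jump=2, S_10=2
t=10: S=2, d=5, jump=2, S_11=4
t=11: S=4, d=2, jump=2, S_12=6
t=12: S=6, d=4, jump=0, S_13=6
t=13: S=6, d=6, jump=-1, S_14=5
t=14: S=5, d=1, jump=0, S_15=5
t=15: S=5, d=2, jump=2, S_16=7

14


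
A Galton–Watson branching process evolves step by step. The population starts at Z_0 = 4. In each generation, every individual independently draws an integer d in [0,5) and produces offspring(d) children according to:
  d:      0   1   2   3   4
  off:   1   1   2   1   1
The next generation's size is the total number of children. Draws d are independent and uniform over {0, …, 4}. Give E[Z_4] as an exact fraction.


Outcome values over d=0..4: [1, 1, 2, 1, 1]
Σy = 6, Σy² = 8, M = 5
μ = 6/5 = 6/5,  σ² = 8/5 − (6/5)² = 4/25
E[Z_0] = 4
E[Z_1] = 6/5·E[Z_0] = 24/5
E[Z_2] = 6/5·E[Z_1] = 144/25
E[Z_3] = 6/5·E[Z_2] = 864/125
E[Z_4] = 6/5·E[Z_3] = 5184/625

5184/625


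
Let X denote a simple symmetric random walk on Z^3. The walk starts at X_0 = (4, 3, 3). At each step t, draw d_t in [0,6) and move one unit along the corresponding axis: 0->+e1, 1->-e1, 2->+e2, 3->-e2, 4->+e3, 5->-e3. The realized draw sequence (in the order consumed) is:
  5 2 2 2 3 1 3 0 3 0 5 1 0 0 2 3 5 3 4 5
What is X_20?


t=0: X=(4, 3, 3), d=5 → -e3, X_1=(4, 3, 2)
t=1: X=(4, 3, 2), d=2 → +e2, X_2=(4, 4, 2)
t=2: X=(4, 4, 2), d=2 → +e2, X_3=(4, 5, 2)
t=3: X=(4, 5, 2), d=2 → +e2, X_4=(4, 6, 2)
t=4: X=(4, 6, 2), d=3 → -e2, X_5=(4, 5, 2)
t=5: X=(4, 5, 2), d=1 → -e1, X_6=(3, 5, 2)
t=6: X=(3, 5, 2), d=3 → -e2, X_7=(3, 4, 2)
t=7: X=(3, 4, 2), d=0 → +e1, X_8=(4, 4, 2)
t=8: X=(4, 4, 2), d=3 → -e2, X_9=(4, 3, 2)
t=9: X=(4, 3, 2), d=0 → +e1, X_10=(5, 3, 2)
t=10: X=(5, 3, 2), d=5 → -e3, X_11=(5, 3, 1)
t=11: X=(5, 3, 1), d=1 → -e1, X_12=(4, 3, 1)
t=12: X=(4, 3, 1), d=0 → +e1, X_13=(5, 3, 1)
t=13: X=(5, 3, 1), d=0 → +e1, X_14=(6, 3, 1)
t=14: X=(6, 3, 1), d=2 → +e2, X_15=(6, 4, 1)
t=15: X=(6, 4, 1), d=3 → -e2, X_16=(6, 3, 1)
t=16: X=(6, 3, 1), d=5 → -e3, X_17=(6, 3, 0)
t=17: X=(6, 3, 0), d=3 → -e2, X_18=(6, 2, 0)
t=18: X=(6, 2, 0), d=4 → +e3, X_19=(6, 2, 1)
t=19: X=(6, 2, 1), d=5 → -e3, X_20=(6, 2, 0)

(6, 2, 0)


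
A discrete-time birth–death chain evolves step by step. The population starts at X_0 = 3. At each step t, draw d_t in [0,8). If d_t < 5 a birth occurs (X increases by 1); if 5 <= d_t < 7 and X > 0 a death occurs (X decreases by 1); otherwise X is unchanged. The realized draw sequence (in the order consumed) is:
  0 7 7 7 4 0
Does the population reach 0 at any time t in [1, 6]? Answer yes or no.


t=0: X=3, d=0 → birth, X_1=4
t=1: X=4, d=7 → hold, X_2=4
t=2: X=4, d=7 → hold, X_3=4
t=3: X=4, d=7 → hold, X_4=4
t=4: X=4, d=4 → birth, X_5=5
t=5: X=5, d=0 → birth, X_6=6

no


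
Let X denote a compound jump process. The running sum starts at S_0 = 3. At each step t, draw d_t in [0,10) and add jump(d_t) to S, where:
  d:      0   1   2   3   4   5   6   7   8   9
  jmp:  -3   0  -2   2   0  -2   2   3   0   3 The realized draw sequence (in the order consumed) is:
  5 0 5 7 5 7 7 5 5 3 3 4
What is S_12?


3

t=0: S=3, d=5, jump=-2, S_1=1
t=1: S=1, d=0, jump=-3, S_2=-2
t=2: S=-2, d=5, jump=-2, S_3=-4
t=3: S=-4, d=7, jump=3, S_4=-1
t=4: S=-1, d=5, jump=-2, S_5=-3
t=5: S=-3, d=7, jump=3, S_6=0
t=6: S=0, d=7, jump=3, S_7=3
t=7: S=3, d=5, jump=-2, S_8=1
t=8: S=1, d=5, jump=-2, S_9=-1
t=9: S=-1, d=3, jump=2, S_10=1
t=10: S=1, d=3, jump=2, S_11=3
t=11: S=3, d=4, jump=0, S_12=3


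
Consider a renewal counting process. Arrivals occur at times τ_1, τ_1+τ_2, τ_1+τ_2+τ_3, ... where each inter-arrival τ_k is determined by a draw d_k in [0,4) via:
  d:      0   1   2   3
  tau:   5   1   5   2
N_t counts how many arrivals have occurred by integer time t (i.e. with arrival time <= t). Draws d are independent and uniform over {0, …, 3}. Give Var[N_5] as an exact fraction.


564455/1048576

Inter-arrival values over d=0..3: [5, 1, 5, 2]
Each d has probability 1/4, so the pmf of τ is: f(1) = 1/4, f(2) = 1/4, f(5) = 1/2
Let p_n(j) = P(N_n = j), with p_0 = [1]. Condition on τ_1: p_n(0) = P(τ > n), and for j >= 1, p_n(j) = Σ_{k<=n} f(k)·p_{n−k}(j−1)
p_1 = [3/4, 1/4]  (j = 0..1)
p_2 = [1/2, 7/16, 1/16]  (j = 0..2)
p_3 = [1/2, 5/16, 11/64, 1/64]  (j = 0..3)
p_4 = [1/2, 1/4, 3/16, 15/256, 1/256]  (j = 0..4)
p_5 = [0, 3/4, 9/64, 23/256, 19/1024, 1/1024]  (j = 0..5)
E[N_5] = Σ j·p_5(j) = 1413/1024;  E[N_5²] = Σ j²·p_5(j) = 2501/1024
Var[N_5] = 2501/1024 − (1413/1024)² = 564455/1048576


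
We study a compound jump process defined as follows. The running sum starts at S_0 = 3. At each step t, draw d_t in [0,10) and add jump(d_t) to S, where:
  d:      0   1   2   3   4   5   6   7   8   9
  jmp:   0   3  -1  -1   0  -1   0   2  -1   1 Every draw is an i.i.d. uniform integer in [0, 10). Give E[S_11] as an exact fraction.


26/5

Outcome values over d=0..9: [0, 3, -1, -1, 0, -1, 0, 2, -1, 1]
Σy = 2, Σy² = 18, M = 10
μ = 2/10 = 1/5,  σ² = 18/10 − (1/5)² = 44/25
E[S_11] = 3 + 11·(1/5) = 26/5


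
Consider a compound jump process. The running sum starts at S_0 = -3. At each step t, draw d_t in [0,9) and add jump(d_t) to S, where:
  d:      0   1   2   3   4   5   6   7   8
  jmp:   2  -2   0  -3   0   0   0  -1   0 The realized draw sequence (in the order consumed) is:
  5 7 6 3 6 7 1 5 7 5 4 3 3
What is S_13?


-17

t=0: S=-3, d=5, jump=0, S_1=-3
t=1: S=-3, d=7, jump=-1, S_2=-4
t=2: S=-4, d=6, jump=0, S_3=-4
t=3: S=-4, d=3, jump=-3, S_4=-7
t=4: S=-7, d=6, jump=0, S_5=-7
t=5: S=-7, d=7, jump=-1, S_6=-8
t=6: S=-8, d=1, jump=-2, S_7=-10
t=7: S=-10, d=5, jump=0, S_8=-10
t=8: S=-10, d=7, jump=-1, S_9=-11
t=9: S=-11, d=5, jump=0, S_10=-11
t=10: S=-11, d=4, jump=0, S_11=-11
t=11: S=-11, d=3, jump=-3, S_12=-14
t=12: S=-14, d=3, jump=-3, S_13=-17


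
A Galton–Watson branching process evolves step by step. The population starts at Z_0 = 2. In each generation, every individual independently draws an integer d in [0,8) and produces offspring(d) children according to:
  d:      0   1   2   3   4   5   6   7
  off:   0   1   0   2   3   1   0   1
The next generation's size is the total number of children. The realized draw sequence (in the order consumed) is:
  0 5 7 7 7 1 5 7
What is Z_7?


1

gen 0: Z_0=2, draws=[0, 5], offspring=[0, 1], Z_1=1
gen 1: Z_1=1, draws=[7], offspring=[1], Z_2=1
gen 2: Z_2=1, draws=[7], offspring=[1], Z_3=1
gen 3: Z_3=1, draws=[7], offspring=[1], Z_4=1
gen 4: Z_4=1, draws=[1], offspring=[1], Z_5=1
gen 5: Z_5=1, draws=[5], offspring=[1], Z_6=1
gen 6: Z_6=1, draws=[7], offspring=[1], Z_7=1


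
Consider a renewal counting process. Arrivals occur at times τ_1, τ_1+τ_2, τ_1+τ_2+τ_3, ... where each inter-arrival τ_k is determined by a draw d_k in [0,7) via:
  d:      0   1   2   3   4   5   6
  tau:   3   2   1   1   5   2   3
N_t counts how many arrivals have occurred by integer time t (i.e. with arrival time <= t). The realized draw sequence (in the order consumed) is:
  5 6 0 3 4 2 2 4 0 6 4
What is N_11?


4

draw d_1=5: τ_1=2, arrival time A_1=2
draw d_2=6: τ_2=3, arrival time A_2=5
draw d_3=0: τ_3=3, arrival time A_3=8
draw d_4=3: τ_4=1, arrival time A_4=9
draw d_5=4: τ_5=5, arrival time A_5=14
draw d_6=2: τ_6=1, arrival time A_6=15
draw d_7=2: τ_7=1, arrival time A_7=16
draw d_8=4: τ_8=5, arrival time A_8=21
draw d_9=0: τ_9=3, arrival time A_9=24
draw d_10=6: τ_10=3, arrival time A_10=27
draw d_11=4: τ_11=5, arrival time A_11=32
N_t over t=0..11: 0:0 1:0 2:1 3:1 4:1 5:2 6:2 7:2 8:3 9:4 10:4 11:4


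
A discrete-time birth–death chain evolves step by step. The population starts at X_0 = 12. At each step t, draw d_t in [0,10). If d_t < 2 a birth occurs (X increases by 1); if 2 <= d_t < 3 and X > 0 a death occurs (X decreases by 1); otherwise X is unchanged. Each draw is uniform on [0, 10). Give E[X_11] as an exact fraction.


131/10

X can drop by at most 1 per step and X_0 = 12 > T = 11, so X_t >= 12 − t >= 1 > 0 for every t <= 11: the floor at 0 (the 'and X > 0' condition) never binds. Hence X_11 = X_0 + Σ_{t<11} Y_t with i.i.d. increments Y_t = y(d_t) ∈ {+1, −1, 0}.
Outcome values over d=0..9: [1, 1, -1, 0, 0, 0, 0, 0, 0, 0]
Σy = 1, Σy² = 3, M = 10
μ = 1/10 = 1/10,  σ² = 3/10 − (1/10)² = 29/100
E[X_11] = 12 + 11·(1/10) = 131/10


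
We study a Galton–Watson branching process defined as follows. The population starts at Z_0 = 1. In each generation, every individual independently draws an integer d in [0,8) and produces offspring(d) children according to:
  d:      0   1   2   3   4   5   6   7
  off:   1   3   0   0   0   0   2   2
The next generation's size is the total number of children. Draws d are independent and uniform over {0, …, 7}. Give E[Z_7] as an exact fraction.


Outcome values over d=0..7: [1, 3, 0, 0, 0, 0, 2, 2]
Σy = 8, Σy² = 18, M = 8
μ = 8/8 = 1,  σ² = 18/8 − (1)² = 5/4
E[Z_0] = 1
E[Z_1] = 1·E[Z_0] = 1
E[Z_2] = 1·E[Z_1] = 1
E[Z_3] = 1·E[Z_2] = 1
E[Z_4] = 1·E[Z_3] = 1
E[Z_5] = 1·E[Z_4] = 1
E[Z_6] = 1·E[Z_5] = 1
E[Z_7] = 1·E[Z_6] = 1

1


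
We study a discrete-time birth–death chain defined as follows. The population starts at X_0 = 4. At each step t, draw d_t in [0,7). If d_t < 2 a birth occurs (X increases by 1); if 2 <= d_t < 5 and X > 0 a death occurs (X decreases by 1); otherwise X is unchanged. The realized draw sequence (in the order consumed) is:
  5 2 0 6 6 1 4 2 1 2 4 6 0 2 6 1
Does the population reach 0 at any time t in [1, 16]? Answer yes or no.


no

t=0: X=4, d=5 → hold, X_1=4
t=1: X=4, d=2 → death, X_2=3
t=2: X=3, d=0 → birth, X_3=4
t=3: X=4, d=6 → hold, X_4=4
t=4: X=4, d=6 → hold, X_5=4
t=5: X=4, d=1 → birth, X_6=5
t=6: X=5, d=4 → death, X_7=4
t=7: X=4, d=2 → death, X_8=3
t=8: X=3, d=1 → birth, X_9=4
t=9: X=4, d=2 → death, X_10=3
t=10: X=3, d=4 → death, X_11=2
t=11: X=2, d=6 → hold, X_12=2
t=12: X=2, d=0 → birth, X_13=3
t=13: X=3, d=2 → death, X_14=2
t=14: X=2, d=6 → hold, X_15=2
t=15: X=2, d=1 → birth, X_16=3


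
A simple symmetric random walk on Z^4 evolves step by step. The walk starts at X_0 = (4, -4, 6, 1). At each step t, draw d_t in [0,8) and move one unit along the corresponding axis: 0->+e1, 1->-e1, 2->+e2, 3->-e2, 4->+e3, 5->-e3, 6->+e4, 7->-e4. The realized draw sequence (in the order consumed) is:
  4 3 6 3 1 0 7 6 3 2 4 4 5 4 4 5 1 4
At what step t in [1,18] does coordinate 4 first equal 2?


3

t=0: X=(4, -4, 6, 1), d=4 → +e3, X_1=(4, -4, 7, 1)
t=1: X=(4, -4, 7, 1), d=3 → -e2, X_2=(4, -5, 7, 1)
t=2: X=(4, -5, 7, 1), d=6 → +e4, X_3=(4, -5, 7, 2)
t=3: X=(4, -5, 7, 2), d=3 → -e2, X_4=(4, -6, 7, 2)
t=4: X=(4, -6, 7, 2), d=1 → -e1, X_5=(3, -6, 7, 2)
t=5: X=(3, -6, 7, 2), d=0 → +e1, X_6=(4, -6, 7, 2)
t=6: X=(4, -6, 7, 2), d=7 → -e4, X_7=(4, -6, 7, 1)
t=7: X=(4, -6, 7, 1), d=6 → +e4, X_8=(4, -6, 7, 2)
t=8: X=(4, -6, 7, 2), d=3 → -e2, X_9=(4, -7, 7, 2)
t=9: X=(4, -7, 7, 2), d=2 → +e2, X_10=(4, -6, 7, 2)
t=10: X=(4, -6, 7, 2), d=4 → +e3, X_11=(4, -6, 8, 2)
t=11: X=(4, -6, 8, 2), d=4 → +e3, X_12=(4, -6, 9, 2)
t=12: X=(4, -6, 9, 2), d=5 → -e3, X_13=(4, -6, 8, 2)
t=13: X=(4, -6, 8, 2), d=4 → +e3, X_14=(4, -6, 9, 2)
t=14: X=(4, -6, 9, 2), d=4 → +e3, X_15=(4, -6, 10, 2)
t=15: X=(4, -6, 10, 2), d=5 → -e3, X_16=(4, -6, 9, 2)
t=16: X=(4, -6, 9, 2), d=1 → -e1, X_17=(3, -6, 9, 2)
t=17: X=(3, -6, 9, 2), d=4 → +e3, X_18=(3, -6, 10, 2)


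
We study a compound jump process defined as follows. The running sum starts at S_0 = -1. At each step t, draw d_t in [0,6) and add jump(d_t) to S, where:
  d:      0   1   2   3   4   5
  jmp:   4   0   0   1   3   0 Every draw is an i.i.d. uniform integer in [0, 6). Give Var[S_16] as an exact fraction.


Outcome values over d=0..5: [4, 0, 0, 1, 3, 0]
Σy = 8, Σy² = 26, M = 6
μ = 8/6 = 4/3,  σ² = 26/6 − (4/3)² = 23/9
Independent increments: Var[S_16] = 16·σ² = 16·(23/9) = 368/9

368/9


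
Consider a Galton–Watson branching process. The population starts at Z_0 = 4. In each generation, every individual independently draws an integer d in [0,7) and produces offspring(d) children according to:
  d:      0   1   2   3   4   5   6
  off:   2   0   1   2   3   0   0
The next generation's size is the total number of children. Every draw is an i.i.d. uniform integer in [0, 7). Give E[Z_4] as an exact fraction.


16384/2401

Outcome values over d=0..6: [2, 0, 1, 2, 3, 0, 0]
Σy = 8, Σy² = 18, M = 7
μ = 8/7 = 8/7,  σ² = 18/7 − (8/7)² = 62/49
E[Z_0] = 4
E[Z_1] = 8/7·E[Z_0] = 32/7
E[Z_2] = 8/7·E[Z_1] = 256/49
E[Z_3] = 8/7·E[Z_2] = 2048/343
E[Z_4] = 8/7·E[Z_3] = 16384/2401


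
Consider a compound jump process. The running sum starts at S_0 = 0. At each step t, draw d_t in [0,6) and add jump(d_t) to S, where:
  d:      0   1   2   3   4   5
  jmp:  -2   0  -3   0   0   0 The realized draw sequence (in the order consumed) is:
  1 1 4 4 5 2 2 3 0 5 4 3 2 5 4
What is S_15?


-11

t=0: S=0, d=1, jump=0, S_1=0
t=1: S=0, d=1, jump=0, S_2=0
t=2: S=0, d=4, jump=0, S_3=0
t=3: S=0, d=4, jump=0, S_4=0
t=4: S=0, d=5, jump=0, S_5=0
t=5: S=0, d=2, jump=-3, S_6=-3
t=6: S=-3, d=2, jump=-3, S_7=-6
t=7: S=-6, d=3, jump=0, S_8=-6
t=8: S=-6, d=0, jump=-2, S_9=-8
t=9: S=-8, d=5, jump=0, S_10=-8
t=10: S=-8, d=4, jump=0, S_11=-8
t=11: S=-8, d=3, jump=0, S_12=-8
t=12: S=-8, d=2, jump=-3, S_13=-11
t=13: S=-11, d=5, jump=0, S_14=-11
t=14: S=-11, d=4, jump=0, S_15=-11


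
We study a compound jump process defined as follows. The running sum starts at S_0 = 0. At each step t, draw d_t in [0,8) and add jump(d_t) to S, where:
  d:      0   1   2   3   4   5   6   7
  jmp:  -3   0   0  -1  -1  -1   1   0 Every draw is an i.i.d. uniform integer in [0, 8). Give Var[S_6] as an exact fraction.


237/32

Outcome values over d=0..7: [-3, 0, 0, -1, -1, -1, 1, 0]
Σy = -5, Σy² = 13, M = 8
μ = -5/8 = -5/8,  σ² = 13/8 − (-5/8)² = 79/64
Independent increments: Var[S_6] = 6·σ² = 6·(79/64) = 237/32
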